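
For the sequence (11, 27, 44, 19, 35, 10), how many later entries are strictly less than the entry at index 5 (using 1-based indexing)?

The element at index 5 is 35.
Elements after it: 10
Those smaller than 35: 10

1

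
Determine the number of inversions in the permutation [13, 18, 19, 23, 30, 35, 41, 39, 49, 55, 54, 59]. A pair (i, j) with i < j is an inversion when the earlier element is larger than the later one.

2

Count, for each position, how many later elements it exceeds:
13: 0
18: 0
19: 0
23: 0
30: 0
35: 0
41: 1
39: 0
49: 0
55: 1
54: 0
59: 0
Sum: 0 + 0 + 0 + 0 + 0 + 0 + 1 + 0 + 0 + 1 + 0 + 0 = 2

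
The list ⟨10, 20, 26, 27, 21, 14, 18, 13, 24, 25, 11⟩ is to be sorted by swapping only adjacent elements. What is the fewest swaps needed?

Minimum adjacent swaps = number of inversions (each swap of adjacent out-of-order elements removes one inversion and no swap can remove more).
Count inversions — for each element, later elements that are smaller:
10: none → 0
20: 14, 18, 13, 11 → 4
26: 21, 14, 18, 13, 24, 25, 11 → 7
27: 21, 14, 18, 13, 24, 25, 11 → 7
21: 14, 18, 13, 11 → 4
14: 13, 11 → 2
18: 13, 11 → 2
13: 11 → 1
24: 11 → 1
25: 11 → 1
11: none → 0
Total inversions: 0 + 4 + 7 + 7 + 4 + 2 + 2 + 1 + 1 + 1 + 0 = 29

There are 29 swaps.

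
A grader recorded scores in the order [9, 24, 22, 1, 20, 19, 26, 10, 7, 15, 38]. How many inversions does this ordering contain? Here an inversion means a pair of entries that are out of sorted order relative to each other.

26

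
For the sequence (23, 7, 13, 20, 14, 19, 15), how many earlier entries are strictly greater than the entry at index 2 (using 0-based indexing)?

1

The element at index 2 is 13.
Elements before it: 23, 7
Those larger than 13: 23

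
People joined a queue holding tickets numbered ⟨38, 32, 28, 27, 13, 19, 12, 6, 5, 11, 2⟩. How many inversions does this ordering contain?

52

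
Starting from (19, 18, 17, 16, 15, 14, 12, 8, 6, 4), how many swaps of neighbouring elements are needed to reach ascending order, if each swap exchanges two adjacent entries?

45 swaps

Minimum adjacent swaps = number of inversions (each swap of adjacent out-of-order elements removes one inversion and no swap can remove more).
Count inversions — for each element, later elements that are smaller:
19: 18, 17, 16, 15, 14, 12, 8, 6, 4 → 9
18: 17, 16, 15, 14, 12, 8, 6, 4 → 8
17: 16, 15, 14, 12, 8, 6, 4 → 7
16: 15, 14, 12, 8, 6, 4 → 6
15: 14, 12, 8, 6, 4 → 5
14: 12, 8, 6, 4 → 4
12: 8, 6, 4 → 3
8: 6, 4 → 2
6: 4 → 1
4: none → 0
Total inversions: 9 + 8 + 7 + 6 + 5 + 4 + 3 + 2 + 1 + 0 = 45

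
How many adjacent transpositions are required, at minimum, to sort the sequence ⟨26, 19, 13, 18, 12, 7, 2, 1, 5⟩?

33

Each adjacent swap fixes exactly one inversion, so the minimum swap count equals the number of inversions.
Count inversions — for each element, later elements that are smaller:
26: 19, 13, 18, 12, 7, 2, 1, 5 → 8
19: 13, 18, 12, 7, 2, 1, 5 → 7
13: 12, 7, 2, 1, 5 → 5
18: 12, 7, 2, 1, 5 → 5
12: 7, 2, 1, 5 → 4
7: 2, 1, 5 → 3
2: 1 → 1
1: none → 0
5: none → 0
Total inversions: 8 + 7 + 5 + 5 + 4 + 3 + 1 + 0 + 0 = 33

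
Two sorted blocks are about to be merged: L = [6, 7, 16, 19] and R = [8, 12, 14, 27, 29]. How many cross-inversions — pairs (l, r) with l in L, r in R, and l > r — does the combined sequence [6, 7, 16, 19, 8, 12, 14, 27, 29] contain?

Take each right-half value and tally the left-half values above it:
r = 8: 16, 19 → 2
r = 12: 16, 19 → 2
r = 14: 16, 19 → 2
r = 27: none → 0
r = 29: none → 0
Cross-inversions: 2 + 2 + 2 + 0 + 0 = 6

There are 6 cross-inversions.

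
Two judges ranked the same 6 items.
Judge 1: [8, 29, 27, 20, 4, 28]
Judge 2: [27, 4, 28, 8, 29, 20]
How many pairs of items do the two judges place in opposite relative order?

8

Assign each item its position (1..6) in the first ordering, then rewrite the second ordering as that position sequence:
positions: 8→1, 29→2, 27→3, 20→4, 4→5, 28→6
second ordering as positions: [3, 5, 6, 1, 2, 4]
Discordant pairs = inversions in this position sequence.
3: 1, 2 → 2
5: 1, 2, 4 → 3
6: 1, 2, 4 → 3
1: 0
2: 0
4: 0
Total: 2 + 3 + 3 + 0 + 0 + 0 = 8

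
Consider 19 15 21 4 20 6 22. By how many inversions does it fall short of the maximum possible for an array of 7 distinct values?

Maximum inversions for 7 distinct elements is C(7, 2) = 7·6/2 = 21.
Current inversions — for each element, count later smaller elements:
19: 3
15: 2
21: 3
4: 0
20: 1
6: 0
22: 0
Current total: 3 + 2 + 3 + 0 + 1 + 0 + 0 = 9
Shortfall: 21 − 9 = 12

12 inversions short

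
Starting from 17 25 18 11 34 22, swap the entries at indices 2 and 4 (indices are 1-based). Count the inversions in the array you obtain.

3 inversions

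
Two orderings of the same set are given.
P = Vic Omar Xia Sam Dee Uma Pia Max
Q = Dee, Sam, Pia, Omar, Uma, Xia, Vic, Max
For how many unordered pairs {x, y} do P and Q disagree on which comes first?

Assign each item its position (1..8) in the first ordering, then rewrite the second ordering as that position sequence:
positions: Vic→1, Omar→2, Xia→3, Sam→4, Dee→5, Uma→6, Pia→7, Max→8
second ordering as positions: [5, 4, 7, 2, 6, 3, 1, 8]
Discordant pairs = inversions in this position sequence.
5: 4, 2, 3, 1 → 4
4: 2, 3, 1 → 3
7: 2, 6, 3, 1 → 4
2: 1 → 1
6: 3, 1 → 2
3: 1 → 1
1: 0
8: 0
Total: 4 + 3 + 4 + 1 + 2 + 1 + 0 + 0 = 15

15 disagreeing pairs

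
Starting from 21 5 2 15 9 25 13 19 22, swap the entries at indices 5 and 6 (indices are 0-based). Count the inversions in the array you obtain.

11

Positions 5 and 6 hold 25 and 13; after swapping, the array is [21, 5, 2, 15, 9, 13, 25, 19, 22].
Element-by-element contributions:
21: 6
5: 1
2: 0
15: 2
9: 0
13: 0
25: 2
19: 0
22: 0
Sum: 6 + 1 + 0 + 2 + 0 + 0 + 2 + 0 + 0 = 11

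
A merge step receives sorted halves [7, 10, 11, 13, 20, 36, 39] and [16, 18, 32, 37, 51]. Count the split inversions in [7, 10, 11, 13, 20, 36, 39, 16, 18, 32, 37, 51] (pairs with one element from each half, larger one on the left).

9

For each element r of the right run, count left-run elements greater than r:
r = 16: 20, 36, 39 → 3
r = 18: 20, 36, 39 → 3
r = 32: 36, 39 → 2
r = 37: 39 → 1
r = 51: none → 0
Cross-inversions: 3 + 3 + 2 + 1 + 0 = 9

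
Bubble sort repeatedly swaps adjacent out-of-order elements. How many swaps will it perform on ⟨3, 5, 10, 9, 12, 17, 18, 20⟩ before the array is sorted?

Minimum adjacent swaps = number of inversions (each swap of adjacent out-of-order elements removes one inversion and no swap can remove more).
Count inversions — for each element, later elements that are smaller:
3: none → 0
5: none → 0
10: 9 → 1
9: none → 0
12: none → 0
17: none → 0
18: none → 0
20: none → 0
Total inversions: 0 + 0 + 1 + 0 + 0 + 0 + 0 + 0 = 1

1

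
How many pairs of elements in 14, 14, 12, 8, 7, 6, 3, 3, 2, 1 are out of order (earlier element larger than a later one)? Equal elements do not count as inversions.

43 out-of-order pairs

Element-by-element contributions:
14: 8
14: 8
12: 7
8: 6
7: 5
6: 4
3: 2
3: 2
2: 1
1: 0
Sum: 8 + 8 + 7 + 6 + 5 + 4 + 2 + 2 + 1 + 0 = 43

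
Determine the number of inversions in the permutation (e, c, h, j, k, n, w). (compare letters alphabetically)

Listing every pair i<j with a[i]>a[j] (using 1-based positions):
(1,2): e > c
That's 1 pair.

There is 1 inversion.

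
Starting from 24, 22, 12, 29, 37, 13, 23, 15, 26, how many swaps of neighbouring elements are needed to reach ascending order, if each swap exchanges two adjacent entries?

The minimum number of adjacent swaps to sort an array equals its inversion count, since every such swap removes exactly one inversion.
Count inversions — for each element, later elements that are smaller:
24: 22, 12, 13, 23, 15 → 5
22: 12, 13, 15 → 3
12: none → 0
29: 13, 23, 15, 26 → 4
37: 13, 23, 15, 26 → 4
13: none → 0
23: 15 → 1
15: none → 0
26: none → 0
Total inversions: 5 + 3 + 0 + 4 + 4 + 0 + 1 + 0 + 0 = 17

17 adjacent swaps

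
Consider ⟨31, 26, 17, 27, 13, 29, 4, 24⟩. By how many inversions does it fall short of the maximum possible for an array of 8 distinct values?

9 inversions short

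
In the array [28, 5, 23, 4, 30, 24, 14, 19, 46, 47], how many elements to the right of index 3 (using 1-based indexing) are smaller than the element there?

3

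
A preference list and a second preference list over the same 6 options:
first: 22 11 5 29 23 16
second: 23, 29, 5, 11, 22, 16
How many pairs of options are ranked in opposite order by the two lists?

Assign each item its position (1..6) in the first ordering, then rewrite the second ordering as that position sequence:
positions: 22→1, 11→2, 5→3, 29→4, 23→5, 16→6
second ordering as positions: [5, 4, 3, 2, 1, 6]
Discordant pairs = inversions in this position sequence.
5: 4, 3, 2, 1 → 4
4: 3, 2, 1 → 3
3: 2, 1 → 2
2: 1 → 1
1: 0
6: 0
Total: 4 + 3 + 2 + 1 + 0 + 0 = 10

10 pairs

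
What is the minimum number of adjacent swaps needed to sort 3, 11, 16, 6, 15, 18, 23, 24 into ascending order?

3 adjacent swaps

The minimum number of adjacent swaps to sort an array equals its inversion count, since every such swap removes exactly one inversion.
Count inversions — for each element, later elements that are smaller:
3: none → 0
11: 6 → 1
16: 6, 15 → 2
6: none → 0
15: none → 0
18: none → 0
23: none → 0
24: none → 0
Total inversions: 0 + 1 + 2 + 0 + 0 + 0 + 0 + 0 = 3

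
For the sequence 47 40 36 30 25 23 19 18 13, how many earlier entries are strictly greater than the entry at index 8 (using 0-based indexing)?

8 such elements

The element at index 8 is 13.
Elements before it: 47, 40, 36, 30, 25, 23, 19, 18
Those larger than 13: 47, 40, 36, 30, 25, 23, 19, 18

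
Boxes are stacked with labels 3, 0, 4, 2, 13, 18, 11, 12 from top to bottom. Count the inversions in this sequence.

Sweep left to right; for each value list the smaller values that follow it:
3 → 0, 2 → 2
0 → none → 0
4 → 2 → 1
2 → none → 0
13 → 11, 12 → 2
18 → 11, 12 → 2
11 → none → 0
12 → none → 0
Sum: 2 + 0 + 1 + 0 + 2 + 2 + 0 + 0 = 7

7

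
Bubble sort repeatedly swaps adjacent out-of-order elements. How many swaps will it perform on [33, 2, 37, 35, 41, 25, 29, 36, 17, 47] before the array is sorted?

19 adjacent swaps

Each adjacent swap fixes exactly one inversion, so the minimum swap count equals the number of inversions.
Count inversions — for each element, later elements that are smaller:
33: 2, 25, 29, 17 → 4
2: none → 0
37: 35, 25, 29, 36, 17 → 5
35: 25, 29, 17 → 3
41: 25, 29, 36, 17 → 4
25: 17 → 1
29: 17 → 1
36: 17 → 1
17: none → 0
47: none → 0
Total inversions: 4 + 0 + 5 + 3 + 4 + 1 + 1 + 1 + 0 + 0 = 19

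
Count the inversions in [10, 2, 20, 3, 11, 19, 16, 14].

Count, for each position, how many later elements it exceeds:
10 → 2, 3 → 2
2 → none → 0
20 → 3, 11, 19, 16, 14 → 5
3 → none → 0
11 → none → 0
19 → 16, 14 → 2
16 → 14 → 1
14 → none → 0
Sum: 2 + 0 + 5 + 0 + 0 + 2 + 1 + 0 = 10

There are 10 inversions.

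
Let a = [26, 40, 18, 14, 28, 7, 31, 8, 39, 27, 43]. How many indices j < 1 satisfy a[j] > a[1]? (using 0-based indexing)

0 such elements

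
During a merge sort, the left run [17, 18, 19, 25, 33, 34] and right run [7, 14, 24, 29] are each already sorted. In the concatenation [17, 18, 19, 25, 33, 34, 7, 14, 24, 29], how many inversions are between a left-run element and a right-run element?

17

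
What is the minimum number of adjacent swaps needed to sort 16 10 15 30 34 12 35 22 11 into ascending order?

The minimum number of adjacent swaps to sort an array equals its inversion count, since every such swap removes exactly one inversion.
Count inversions — for each element, later elements that are smaller:
16: 10, 15, 12, 11 → 4
10: none → 0
15: 12, 11 → 2
30: 12, 22, 11 → 3
34: 12, 22, 11 → 3
12: 11 → 1
35: 22, 11 → 2
22: 11 → 1
11: none → 0
Total inversions: 4 + 0 + 2 + 3 + 3 + 1 + 2 + 1 + 0 = 16

16 adjacent swaps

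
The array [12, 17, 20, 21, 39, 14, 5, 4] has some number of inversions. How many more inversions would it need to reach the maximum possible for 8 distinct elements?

Maximum inversions for 8 distinct elements is C(8, 2) = 8·7/2 = 28.
Current inversions — for each element, count later smaller elements:
12: 2
17: 3
20: 3
21: 3
39: 3
14: 2
5: 1
4: 0
Current total: 2 + 3 + 3 + 3 + 3 + 2 + 1 + 0 = 17
Shortfall: 28 − 17 = 11

11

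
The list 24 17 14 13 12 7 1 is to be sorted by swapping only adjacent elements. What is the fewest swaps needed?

Minimum adjacent swaps = number of inversions (each swap of adjacent out-of-order elements removes one inversion and no swap can remove more).
Count inversions — for each element, later elements that are smaller:
24: 17, 14, 13, 12, 7, 1 → 6
17: 14, 13, 12, 7, 1 → 5
14: 13, 12, 7, 1 → 4
13: 12, 7, 1 → 3
12: 7, 1 → 2
7: 1 → 1
1: none → 0
Total inversions: 6 + 5 + 4 + 3 + 2 + 1 + 0 = 21

Swaps: 21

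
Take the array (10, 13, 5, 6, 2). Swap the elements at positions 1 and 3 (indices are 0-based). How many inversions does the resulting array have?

7

Positions 1 and 3 hold 13 and 6; after swapping, the array is [10, 6, 5, 13, 2].
Element-by-element contributions:
10: 3
6: 2
5: 1
13: 1
2: 0
Sum: 3 + 2 + 1 + 1 + 0 = 7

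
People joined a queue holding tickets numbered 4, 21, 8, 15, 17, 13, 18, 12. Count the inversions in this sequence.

Inversions: 12

Count, for each position, how many later elements it exceeds:
4 → none → 0
21 → 8, 15, 17, 13, 18, 12 → 6
8 → none → 0
15 → 13, 12 → 2
17 → 13, 12 → 2
13 → 12 → 1
18 → 12 → 1
12 → none → 0
Sum: 0 + 6 + 0 + 2 + 2 + 1 + 1 + 0 = 12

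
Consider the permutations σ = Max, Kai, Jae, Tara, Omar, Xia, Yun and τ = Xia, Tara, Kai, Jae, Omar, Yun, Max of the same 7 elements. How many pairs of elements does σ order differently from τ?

12

Assign each item its position (1..7) in the first ordering, then rewrite the second ordering as that position sequence:
positions: Max→1, Kai→2, Jae→3, Tara→4, Omar→5, Xia→6, Yun→7
second ordering as positions: [6, 4, 2, 3, 5, 7, 1]
Discordant pairs = inversions in this position sequence.
6: 4, 2, 3, 5, 1 → 5
4: 2, 3, 1 → 3
2: 1 → 1
3: 1 → 1
5: 1 → 1
7: 1 → 1
1: 0
Total: 5 + 3 + 1 + 1 + 1 + 1 + 0 = 12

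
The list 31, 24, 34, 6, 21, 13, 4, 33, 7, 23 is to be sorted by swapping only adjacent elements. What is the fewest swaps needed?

There are 28 swaps.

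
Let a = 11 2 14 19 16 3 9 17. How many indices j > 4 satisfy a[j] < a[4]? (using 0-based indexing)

The element at index 4 is 16.
Elements after it: 3, 9, 17
Those smaller than 16: 3, 9

2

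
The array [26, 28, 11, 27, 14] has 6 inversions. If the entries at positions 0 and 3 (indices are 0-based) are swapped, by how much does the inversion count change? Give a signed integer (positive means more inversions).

+1

Positions 0 and 3 hold 26 and 27; after swapping, the array is [27, 28, 11, 26, 14].
For each element, count later entries that are smaller:
27: 3
28: 3
11: 0
26: 1
14: 0
Sum: 3 + 3 + 0 + 1 + 0 = 7
Change: 7 − 6 = +1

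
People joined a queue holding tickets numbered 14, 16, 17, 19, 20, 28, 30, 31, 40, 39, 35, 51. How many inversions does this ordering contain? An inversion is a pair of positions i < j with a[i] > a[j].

3

For each element, count later entries that are smaller:
14: 0
16: 0
17: 0
19: 0
20: 0
28: 0
30: 0
31: 0
40: 2
39: 1
35: 0
51: 0
Sum: 0 + 0 + 0 + 0 + 0 + 0 + 0 + 0 + 2 + 1 + 0 + 0 = 3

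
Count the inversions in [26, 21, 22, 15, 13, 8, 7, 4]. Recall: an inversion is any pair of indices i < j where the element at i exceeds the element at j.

27

Sweep left to right; for each value list the smaller values that follow it:
26: 7
21: 5
22: 5
15: 4
13: 3
8: 2
7: 1
4: 0
Sum: 7 + 5 + 5 + 4 + 3 + 2 + 1 + 0 = 27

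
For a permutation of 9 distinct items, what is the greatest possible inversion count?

36

A reversed (strictly descending) arrangement makes every pair an inversion, giving C(9, 2) inversions.
C(9, 2) = 9·8/2 = 36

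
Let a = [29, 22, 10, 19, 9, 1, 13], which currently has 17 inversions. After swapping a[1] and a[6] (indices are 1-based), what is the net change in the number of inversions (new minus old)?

Positions 1 and 6 hold 29 and 1; after swapping, the array is [1, 22, 10, 19, 9, 29, 13].
Count, for each position, how many later elements it exceeds:
1: 0
22: 4
10: 1
19: 2
9: 0
29: 1
13: 0
Sum: 0 + 4 + 1 + 2 + 0 + 1 + 0 = 8
Change: 8 − 17 = -9

-9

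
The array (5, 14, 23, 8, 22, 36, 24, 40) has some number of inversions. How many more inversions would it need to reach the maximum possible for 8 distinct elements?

Maximum inversions for 8 distinct elements is C(8, 2) = 8·7/2 = 28.
Current inversions — for each element, count later smaller elements:
5: 0
14: 1
23: 2
8: 0
22: 0
36: 1
24: 0
40: 0
Current total: 0 + 1 + 2 + 0 + 0 + 1 + 0 + 0 = 4
Shortfall: 28 − 4 = 24

24 inversions short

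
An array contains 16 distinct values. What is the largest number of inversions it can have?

Inversions: 120

A reversed (strictly descending) arrangement makes every pair an inversion, giving C(16, 2) inversions.
C(16, 2) = 16·15/2 = 120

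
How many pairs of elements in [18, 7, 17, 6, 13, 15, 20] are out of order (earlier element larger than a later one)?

9 out-of-order pairs

Count, for each position, how many later elements it exceeds:
18 → 7, 17, 6, 13, 15 → 5
7 → 6 → 1
17 → 6, 13, 15 → 3
6 → none → 0
13 → none → 0
15 → none → 0
20 → none → 0
Sum: 5 + 1 + 3 + 0 + 0 + 0 + 0 = 9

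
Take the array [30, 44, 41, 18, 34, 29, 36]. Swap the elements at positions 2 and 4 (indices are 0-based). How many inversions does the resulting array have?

Positions 2 and 4 hold 41 and 34; after swapping, the array is [30, 44, 34, 18, 41, 29, 36].
Element-by-element contributions:
30: 2
44: 5
34: 2
18: 0
41: 2
29: 0
36: 0
Sum: 2 + 5 + 2 + 0 + 2 + 0 + 0 = 11

11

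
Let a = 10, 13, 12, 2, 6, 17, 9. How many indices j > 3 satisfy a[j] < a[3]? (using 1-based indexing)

The element at index 3 is 12.
Elements after it: 2, 6, 17, 9
Those smaller than 12: 2, 6, 9

3 such elements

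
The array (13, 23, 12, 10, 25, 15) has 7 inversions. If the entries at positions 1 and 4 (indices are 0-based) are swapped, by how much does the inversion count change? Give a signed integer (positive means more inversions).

Positions 1 and 4 hold 23 and 25; after swapping, the array is [13, 25, 12, 10, 23, 15].
For each element, count later entries that are smaller:
13: 2
25: 4
12: 1
10: 0
23: 1
15: 0
Sum: 2 + 4 + 1 + 0 + 1 + 0 = 8
Change: 8 − 7 = +1

+1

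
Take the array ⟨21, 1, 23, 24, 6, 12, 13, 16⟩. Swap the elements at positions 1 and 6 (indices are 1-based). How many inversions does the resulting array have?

Inversions: 12

Positions 1 and 6 hold 21 and 12; after swapping, the array is [12, 1, 23, 24, 6, 21, 13, 16].
Count, for each position, how many later elements it exceeds:
12: 2
1: 0
23: 4
24: 4
6: 0
21: 2
13: 0
16: 0
Sum: 2 + 0 + 4 + 4 + 0 + 2 + 0 + 0 = 12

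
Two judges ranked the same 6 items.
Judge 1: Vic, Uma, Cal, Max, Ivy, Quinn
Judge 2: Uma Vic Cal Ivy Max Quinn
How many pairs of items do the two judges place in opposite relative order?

Assign each item its position (1..6) in the first ordering, then rewrite the second ordering as that position sequence:
positions: Vic→1, Uma→2, Cal→3, Max→4, Ivy→5, Quinn→6
second ordering as positions: [2, 1, 3, 5, 4, 6]
Discordant pairs = inversions in this position sequence.
2: 1 → 1
1: 0
3: 0
5: 4 → 1
4: 0
6: 0
Total: 1 + 0 + 0 + 1 + 0 + 0 = 2

2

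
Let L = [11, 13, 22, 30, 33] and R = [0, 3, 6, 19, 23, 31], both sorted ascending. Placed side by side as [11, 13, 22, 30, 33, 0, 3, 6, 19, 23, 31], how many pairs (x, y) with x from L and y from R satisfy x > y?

21

Count, for every r in R, how many entries of L exceed r:
r = 0: 11, 13, 22, 30, 33 → 5
r = 3: 11, 13, 22, 30, 33 → 5
r = 6: 11, 13, 22, 30, 33 → 5
r = 19: 22, 30, 33 → 3
r = 23: 30, 33 → 2
r = 31: 33 → 1
Cross-inversions: 5 + 5 + 5 + 3 + 2 + 1 = 21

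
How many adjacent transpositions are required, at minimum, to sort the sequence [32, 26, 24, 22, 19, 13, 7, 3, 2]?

36 adjacent swaps

The minimum number of adjacent swaps to sort an array equals its inversion count, since every such swap removes exactly one inversion.
Count inversions — for each element, later elements that are smaller:
32: 26, 24, 22, 19, 13, 7, 3, 2 → 8
26: 24, 22, 19, 13, 7, 3, 2 → 7
24: 22, 19, 13, 7, 3, 2 → 6
22: 19, 13, 7, 3, 2 → 5
19: 13, 7, 3, 2 → 4
13: 7, 3, 2 → 3
7: 3, 2 → 2
3: 2 → 1
2: none → 0
Total inversions: 8 + 7 + 6 + 5 + 4 + 3 + 2 + 1 + 0 = 36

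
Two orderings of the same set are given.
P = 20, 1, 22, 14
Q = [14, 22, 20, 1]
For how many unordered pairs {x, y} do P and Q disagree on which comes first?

Assign each item its position (1..4) in the first ordering, then rewrite the second ordering as that position sequence:
positions: 20→1, 1→2, 22→3, 14→4
second ordering as positions: [4, 3, 1, 2]
Discordant pairs = inversions in this position sequence.
4: 3, 1, 2 → 3
3: 1, 2 → 2
1: 0
2: 0
Total: 3 + 2 + 0 + 0 = 5

Disagreeing pairs: 5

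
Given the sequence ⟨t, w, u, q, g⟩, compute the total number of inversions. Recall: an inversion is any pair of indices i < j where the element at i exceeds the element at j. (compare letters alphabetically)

8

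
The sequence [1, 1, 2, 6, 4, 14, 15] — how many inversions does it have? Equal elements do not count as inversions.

For each element, count later entries that are smaller:
1 → none → 0
1 → none → 0
2 → none → 0
6 → 4 → 1
4 → none → 0
14 → none → 0
15 → none → 0
Sum: 0 + 0 + 0 + 1 + 0 + 0 + 0 = 1

Out-of-order pairs: 1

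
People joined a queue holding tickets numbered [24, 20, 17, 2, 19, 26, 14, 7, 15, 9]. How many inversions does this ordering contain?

Sweep left to right; for each value list the smaller values that follow it:
24 → 20, 17, 2, 19, 14, 7, 15, 9 → 8
20 → 17, 2, 19, 14, 7, 15, 9 → 7
17 → 2, 14, 7, 15, 9 → 5
2 → none → 0
19 → 14, 7, 15, 9 → 4
26 → 14, 7, 15, 9 → 4
14 → 7, 9 → 2
7 → none → 0
15 → 9 → 1
9 → none → 0
Sum: 8 + 7 + 5 + 0 + 4 + 4 + 2 + 0 + 1 + 0 = 31

31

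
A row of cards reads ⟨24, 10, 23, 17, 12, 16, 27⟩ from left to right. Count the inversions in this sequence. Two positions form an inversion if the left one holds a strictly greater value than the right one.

Out-of-order index pairs (1-indexed):
(1,2): 24 > 10
(1,3): 24 > 23
(1,4): 24 > 17
(1,5): 24 > 12
(1,6): 24 > 16
(3,4): 23 > 17
(3,5): 23 > 12
(3,6): 23 > 16
(4,5): 17 > 12
(4,6): 17 > 16
That's 10 pairs.

10 inversions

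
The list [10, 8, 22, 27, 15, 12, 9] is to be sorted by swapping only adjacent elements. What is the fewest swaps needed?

11 swaps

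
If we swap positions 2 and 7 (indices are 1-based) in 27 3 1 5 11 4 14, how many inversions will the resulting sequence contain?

16 inversions

Positions 2 and 7 hold 3 and 14; after swapping, the array is [27, 14, 1, 5, 11, 4, 3].
Count, for each position, how many later elements it exceeds:
27 → 14, 1, 5, 11, 4, 3 → 6
14 → 1, 5, 11, 4, 3 → 5
1 → none → 0
5 → 4, 3 → 2
11 → 4, 3 → 2
4 → 3 → 1
3 → none → 0
Sum: 6 + 5 + 0 + 2 + 2 + 1 + 0 = 16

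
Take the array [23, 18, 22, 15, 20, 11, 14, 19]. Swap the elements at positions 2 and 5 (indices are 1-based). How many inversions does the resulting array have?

Positions 2 and 5 hold 18 and 20; after swapping, the array is [23, 20, 22, 15, 18, 11, 14, 19].
Sweep left to right; for each value list the smaller values that follow it:
23: 7
20: 5
22: 5
15: 2
18: 2
11: 0
14: 0
19: 0
Sum: 7 + 5 + 5 + 2 + 2 + 0 + 0 + 0 = 21

21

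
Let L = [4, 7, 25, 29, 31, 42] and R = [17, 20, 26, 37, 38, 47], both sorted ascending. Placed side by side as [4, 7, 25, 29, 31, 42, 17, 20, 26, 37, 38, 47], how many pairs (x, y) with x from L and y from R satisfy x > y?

13 cross-inversions

Take each right-half value and tally the left-half values above it:
r = 17: 25, 29, 31, 42 → 4
r = 20: 25, 29, 31, 42 → 4
r = 26: 29, 31, 42 → 3
r = 37: 42 → 1
r = 38: 42 → 1
r = 47: none → 0
Cross-inversions: 4 + 4 + 3 + 1 + 1 + 0 = 13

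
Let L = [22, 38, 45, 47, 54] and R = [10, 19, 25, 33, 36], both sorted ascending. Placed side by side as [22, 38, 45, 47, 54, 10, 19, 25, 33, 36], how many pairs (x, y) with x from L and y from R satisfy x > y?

For each element r of the right run, count left-run elements greater than r:
r = 10: 22, 38, 45, 47, 54 → 5
r = 19: 22, 38, 45, 47, 54 → 5
r = 25: 38, 45, 47, 54 → 4
r = 33: 38, 45, 47, 54 → 4
r = 36: 38, 45, 47, 54 → 4
Cross-inversions: 5 + 5 + 4 + 4 + 4 = 22

22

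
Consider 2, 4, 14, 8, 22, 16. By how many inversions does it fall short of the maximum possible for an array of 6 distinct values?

Maximum inversions for 6 distinct elements is C(6, 2) = 6·5/2 = 15.
Current inversions — for each element, count later smaller elements:
2: 0
4: 0
14: 1
8: 0
22: 1
16: 0
Current total: 0 + 0 + 1 + 0 + 1 + 0 = 2
Shortfall: 15 − 2 = 13

13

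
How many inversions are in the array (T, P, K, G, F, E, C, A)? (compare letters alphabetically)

Element-by-element contributions:
T → P, K, G, F, E, C, A → 7
P → K, G, F, E, C, A → 6
K → G, F, E, C, A → 5
G → F, E, C, A → 4
F → E, C, A → 3
E → C, A → 2
C → A → 1
A → none → 0
Sum: 7 + 6 + 5 + 4 + 3 + 2 + 1 + 0 = 28

28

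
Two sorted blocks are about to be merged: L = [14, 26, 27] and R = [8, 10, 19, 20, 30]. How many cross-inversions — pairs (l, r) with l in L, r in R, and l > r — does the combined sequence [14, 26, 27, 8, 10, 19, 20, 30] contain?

For each element r of the right run, count left-run elements greater than r:
r = 8: 14, 26, 27 → 3
r = 10: 14, 26, 27 → 3
r = 19: 26, 27 → 2
r = 20: 26, 27 → 2
r = 30: none → 0
Cross-inversions: 3 + 3 + 2 + 2 + 0 = 10

10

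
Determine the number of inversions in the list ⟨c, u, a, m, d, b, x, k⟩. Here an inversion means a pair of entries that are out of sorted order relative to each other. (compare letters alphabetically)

12

Element-by-element contributions:
c: 2
u: 5
a: 0
m: 3
d: 1
b: 0
x: 1
k: 0
Sum: 2 + 5 + 0 + 3 + 1 + 0 + 1 + 0 = 12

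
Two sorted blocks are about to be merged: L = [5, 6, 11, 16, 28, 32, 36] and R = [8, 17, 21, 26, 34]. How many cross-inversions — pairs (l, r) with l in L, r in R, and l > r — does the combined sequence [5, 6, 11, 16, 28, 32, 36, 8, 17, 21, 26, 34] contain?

Count, for every r in R, how many entries of L exceed r:
r = 8: 11, 16, 28, 32, 36 → 5
r = 17: 28, 32, 36 → 3
r = 21: 28, 32, 36 → 3
r = 26: 28, 32, 36 → 3
r = 34: 36 → 1
Cross-inversions: 5 + 3 + 3 + 3 + 1 = 15

15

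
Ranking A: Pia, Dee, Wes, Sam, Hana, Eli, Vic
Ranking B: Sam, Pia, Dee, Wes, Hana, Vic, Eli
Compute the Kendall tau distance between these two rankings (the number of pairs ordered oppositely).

Assign each item its position (1..7) in the first ordering, then rewrite the second ordering as that position sequence:
positions: Pia→1, Dee→2, Wes→3, Sam→4, Hana→5, Eli→6, Vic→7
second ordering as positions: [4, 1, 2, 3, 5, 7, 6]
Discordant pairs = inversions in this position sequence.
4: 1, 2, 3 → 3
1: 0
2: 0
3: 0
5: 0
7: 6 → 1
6: 0
Total: 3 + 0 + 0 + 0 + 0 + 1 + 0 = 4

There are 4 discordant pairs.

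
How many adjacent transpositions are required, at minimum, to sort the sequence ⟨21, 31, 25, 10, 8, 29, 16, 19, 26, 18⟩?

The minimum number of adjacent swaps to sort an array equals its inversion count, since every such swap removes exactly one inversion.
Count inversions — for each element, later elements that are smaller:
21: 10, 8, 16, 19, 18 → 5
31: 25, 10, 8, 29, 16, 19, 26, 18 → 8
25: 10, 8, 16, 19, 18 → 5
10: 8 → 1
8: none → 0
29: 16, 19, 26, 18 → 4
16: none → 0
19: 18 → 1
26: 18 → 1
18: none → 0
Total inversions: 5 + 8 + 5 + 1 + 0 + 4 + 0 + 1 + 1 + 0 = 25

There are 25 swaps.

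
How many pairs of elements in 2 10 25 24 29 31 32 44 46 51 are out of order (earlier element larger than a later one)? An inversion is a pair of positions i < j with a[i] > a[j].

Element-by-element contributions:
2: 0
10: 0
25: 1
24: 0
29: 0
31: 0
32: 0
44: 0
46: 0
51: 0
Sum: 0 + 0 + 1 + 0 + 0 + 0 + 0 + 0 + 0 + 0 = 1

Inversions: 1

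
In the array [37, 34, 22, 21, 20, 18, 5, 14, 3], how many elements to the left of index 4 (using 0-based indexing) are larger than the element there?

4 such elements

The element at index 4 is 20.
Elements before it: 37, 34, 22, 21
Those larger than 20: 37, 34, 22, 21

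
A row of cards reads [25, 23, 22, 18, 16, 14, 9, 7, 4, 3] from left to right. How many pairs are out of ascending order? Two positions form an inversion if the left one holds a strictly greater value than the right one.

Inversions: 45

Count, for each position, how many later elements it exceeds:
25: 9
23: 8
22: 7
18: 6
16: 5
14: 4
9: 3
7: 2
4: 1
3: 0
Sum: 9 + 8 + 7 + 6 + 5 + 4 + 3 + 2 + 1 + 0 = 45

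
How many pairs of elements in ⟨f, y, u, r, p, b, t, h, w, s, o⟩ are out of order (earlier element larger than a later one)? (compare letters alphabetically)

Count, for each position, how many later elements it exceeds:
f → b → 1
y → u, r, p, b, t, h, w, s, o → 9
u → r, p, b, t, h, s, o → 7
r → p, b, h, o → 4
p → b, h, o → 3
b → none → 0
t → h, s, o → 3
h → none → 0
w → s, o → 2
s → o → 1
o → none → 0
Sum: 1 + 9 + 7 + 4 + 3 + 0 + 3 + 0 + 2 + 1 + 0 = 30

30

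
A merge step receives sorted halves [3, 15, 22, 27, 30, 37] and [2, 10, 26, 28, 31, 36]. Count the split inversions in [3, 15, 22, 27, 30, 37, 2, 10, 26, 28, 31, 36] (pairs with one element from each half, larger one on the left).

18 split inversions

For each element r of the right run, count left-run elements greater than r:
r = 2: 3, 15, 22, 27, 30, 37 → 6
r = 10: 15, 22, 27, 30, 37 → 5
r = 26: 27, 30, 37 → 3
r = 28: 30, 37 → 2
r = 31: 37 → 1
r = 36: 37 → 1
Cross-inversions: 6 + 5 + 3 + 2 + 1 + 1 = 18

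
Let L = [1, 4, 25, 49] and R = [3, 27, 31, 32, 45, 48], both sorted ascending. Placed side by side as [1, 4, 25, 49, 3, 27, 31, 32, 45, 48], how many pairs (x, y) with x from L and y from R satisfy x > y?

There are 8 split inversions.

For each element r of the right run, count left-run elements greater than r:
r = 3: 4, 25, 49 → 3
r = 27: 49 → 1
r = 31: 49 → 1
r = 32: 49 → 1
r = 45: 49 → 1
r = 48: 49 → 1
Cross-inversions: 3 + 1 + 1 + 1 + 1 + 1 = 8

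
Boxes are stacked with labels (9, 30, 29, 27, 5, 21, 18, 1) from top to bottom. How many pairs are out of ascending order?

Count, for each position, how many later elements it exceeds:
9 → 5, 1 → 2
30 → 29, 27, 5, 21, 18, 1 → 6
29 → 27, 5, 21, 18, 1 → 5
27 → 5, 21, 18, 1 → 4
5 → 1 → 1
21 → 18, 1 → 2
18 → 1 → 1
1 → none → 0
Sum: 2 + 6 + 5 + 4 + 1 + 2 + 1 + 0 = 21

21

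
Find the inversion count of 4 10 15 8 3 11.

7

Sweep left to right; for each value list the smaller values that follow it:
4: 1
10: 2
15: 3
8: 1
3: 0
11: 0
Sum: 1 + 2 + 3 + 1 + 0 + 0 = 7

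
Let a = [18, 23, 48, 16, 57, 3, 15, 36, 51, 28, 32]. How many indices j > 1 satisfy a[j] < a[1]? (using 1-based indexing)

3

The element at index 1 is 18.
Elements after it: 23, 48, 16, 57, 3, 15, 36, 51, 28, 32
Those smaller than 18: 16, 3, 15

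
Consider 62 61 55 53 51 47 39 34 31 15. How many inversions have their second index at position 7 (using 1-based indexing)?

The element at index 7 is 39.
Elements before it: 62, 61, 55, 53, 51, 47
Those larger than 39: 62, 61, 55, 53, 51, 47

6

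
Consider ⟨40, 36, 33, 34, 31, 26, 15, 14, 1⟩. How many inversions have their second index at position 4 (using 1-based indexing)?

2

The element at index 4 is 34.
Elements before it: 40, 36, 33
Those larger than 34: 40, 36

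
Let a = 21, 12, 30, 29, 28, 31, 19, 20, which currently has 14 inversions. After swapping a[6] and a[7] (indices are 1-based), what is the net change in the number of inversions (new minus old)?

Positions 6 and 7 hold 31 and 19; after swapping, the array is [21, 12, 30, 29, 28, 19, 31, 20].
Count, for each position, how many later elements it exceeds:
21 → 12, 19, 20 → 3
12 → none → 0
30 → 29, 28, 19, 20 → 4
29 → 28, 19, 20 → 3
28 → 19, 20 → 2
19 → none → 0
31 → 20 → 1
20 → none → 0
Sum: 3 + 0 + 4 + 3 + 2 + 0 + 1 + 0 = 13
Change: 13 − 14 = -1

-1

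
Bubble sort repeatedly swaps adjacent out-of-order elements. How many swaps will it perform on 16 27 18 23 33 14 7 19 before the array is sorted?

Swaps: 16

Minimum adjacent swaps = number of inversions (each swap of adjacent out-of-order elements removes one inversion and no swap can remove more).
Count inversions — for each element, later elements that are smaller:
16: 14, 7 → 2
27: 18, 23, 14, 7, 19 → 5
18: 14, 7 → 2
23: 14, 7, 19 → 3
33: 14, 7, 19 → 3
14: 7 → 1
7: none → 0
19: none → 0
Total inversions: 2 + 5 + 2 + 3 + 3 + 1 + 0 + 0 = 16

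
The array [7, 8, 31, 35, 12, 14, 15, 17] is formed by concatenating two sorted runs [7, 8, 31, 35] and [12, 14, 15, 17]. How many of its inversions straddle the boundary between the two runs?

8

For each element r of the right run, count left-run elements greater than r:
r = 12: 31, 35 → 2
r = 14: 31, 35 → 2
r = 15: 31, 35 → 2
r = 17: 31, 35 → 2
Cross-inversions: 2 + 2 + 2 + 2 = 8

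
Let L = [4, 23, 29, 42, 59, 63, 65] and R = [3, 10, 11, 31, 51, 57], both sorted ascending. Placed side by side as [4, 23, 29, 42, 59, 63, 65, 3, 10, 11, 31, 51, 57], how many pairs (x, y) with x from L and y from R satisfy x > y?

29 split inversions

Count, for every r in R, how many entries of L exceed r:
r = 3: 4, 23, 29, 42, 59, 63, 65 → 7
r = 10: 23, 29, 42, 59, 63, 65 → 6
r = 11: 23, 29, 42, 59, 63, 65 → 6
r = 31: 42, 59, 63, 65 → 4
r = 51: 59, 63, 65 → 3
r = 57: 59, 63, 65 → 3
Cross-inversions: 7 + 6 + 6 + 4 + 3 + 3 = 29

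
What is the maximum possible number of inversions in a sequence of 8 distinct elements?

There are 28 inversions.

The maximum occurs when the array is in strictly decreasing order: every one of the C(8, 2) pairs is inverted.
C(8, 2) = 8·7/2 = 28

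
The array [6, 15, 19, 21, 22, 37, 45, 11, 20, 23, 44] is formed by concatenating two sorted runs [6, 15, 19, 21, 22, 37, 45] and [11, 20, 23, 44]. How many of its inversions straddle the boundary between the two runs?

Count, for every r in R, how many entries of L exceed r:
r = 11: 15, 19, 21, 22, 37, 45 → 6
r = 20: 21, 22, 37, 45 → 4
r = 23: 37, 45 → 2
r = 44: 45 → 1
Cross-inversions: 6 + 4 + 2 + 1 = 13

13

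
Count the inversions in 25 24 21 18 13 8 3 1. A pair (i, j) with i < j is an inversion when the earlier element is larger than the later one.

28

Sweep left to right; for each value list the smaller values that follow it:
25 → 24, 21, 18, 13, 8, 3, 1 → 7
24 → 21, 18, 13, 8, 3, 1 → 6
21 → 18, 13, 8, 3, 1 → 5
18 → 13, 8, 3, 1 → 4
13 → 8, 3, 1 → 3
8 → 3, 1 → 2
3 → 1 → 1
1 → none → 0
Sum: 7 + 6 + 5 + 4 + 3 + 2 + 1 + 0 = 28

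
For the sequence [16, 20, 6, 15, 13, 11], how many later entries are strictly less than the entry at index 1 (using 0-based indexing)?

4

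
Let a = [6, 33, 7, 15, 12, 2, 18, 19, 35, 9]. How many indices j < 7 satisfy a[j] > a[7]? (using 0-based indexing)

1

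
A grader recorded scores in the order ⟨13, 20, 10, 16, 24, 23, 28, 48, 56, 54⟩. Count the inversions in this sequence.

Count, for each position, how many later elements it exceeds:
13: 1
20: 2
10: 0
16: 0
24: 1
23: 0
28: 0
48: 0
56: 1
54: 0
Sum: 1 + 2 + 0 + 0 + 1 + 0 + 0 + 0 + 1 + 0 = 5

5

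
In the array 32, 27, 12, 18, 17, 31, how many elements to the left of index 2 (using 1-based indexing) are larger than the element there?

The element at index 2 is 27.
Elements before it: 32
Those larger than 27: 32

1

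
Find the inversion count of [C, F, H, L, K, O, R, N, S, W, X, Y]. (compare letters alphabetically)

3 inversions

For each element, count later entries that are smaller:
C → none → 0
F → none → 0
H → none → 0
L → K → 1
K → none → 0
O → N → 1
R → N → 1
N → none → 0
S → none → 0
W → none → 0
X → none → 0
Y → none → 0
Sum: 0 + 0 + 0 + 1 + 0 + 1 + 1 + 0 + 0 + 0 + 0 + 0 = 3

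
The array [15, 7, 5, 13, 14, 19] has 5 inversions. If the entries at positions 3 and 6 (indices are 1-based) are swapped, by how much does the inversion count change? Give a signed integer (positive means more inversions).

Positions 3 and 6 hold 5 and 19; after swapping, the array is [15, 7, 19, 13, 14, 5].
Element-by-element contributions:
15: 4
7: 1
19: 3
13: 1
14: 1
5: 0
Sum: 4 + 1 + 3 + 1 + 1 + 0 = 10
Change: 10 − 5 = +5

+5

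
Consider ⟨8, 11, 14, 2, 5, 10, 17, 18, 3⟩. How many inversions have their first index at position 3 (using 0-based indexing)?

The element at index 3 is 2.
Elements after it: 5, 10, 17, 18, 3
None of them are smaller than 2.

0 such elements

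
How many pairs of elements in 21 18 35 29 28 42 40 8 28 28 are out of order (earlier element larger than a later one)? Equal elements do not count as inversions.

20 out-of-order pairs

Count, for each position, how many later elements it exceeds:
21 → 18, 8 → 2
18 → 8 → 1
35 → 29, 28, 8, 28, 28 → 5
29 → 28, 8, 28, 28 → 4
28 → 8 → 1
42 → 40, 8, 28, 28 → 4
40 → 8, 28, 28 → 3
8 → none → 0
28 → none → 0
28 → none → 0
Sum: 2 + 1 + 5 + 4 + 1 + 4 + 3 + 0 + 0 + 0 = 20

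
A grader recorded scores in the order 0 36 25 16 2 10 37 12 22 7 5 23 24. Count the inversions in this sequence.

37

Element-by-element contributions:
0 → none → 0
36 → 25, 16, 2, 10, 12, 22, 7, 5, 23, 24 → 10
25 → 16, 2, 10, 12, 22, 7, 5, 23, 24 → 9
16 → 2, 10, 12, 7, 5 → 5
2 → none → 0
10 → 7, 5 → 2
37 → 12, 22, 7, 5, 23, 24 → 6
12 → 7, 5 → 2
22 → 7, 5 → 2
7 → 5 → 1
5 → none → 0
23 → none → 0
24 → none → 0
Sum: 0 + 10 + 9 + 5 + 0 + 2 + 6 + 2 + 2 + 1 + 0 + 0 + 0 = 37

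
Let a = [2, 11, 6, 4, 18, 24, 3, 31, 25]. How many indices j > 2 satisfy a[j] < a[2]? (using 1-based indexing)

3

The element at index 2 is 11.
Elements after it: 6, 4, 18, 24, 3, 31, 25
Those smaller than 11: 6, 4, 3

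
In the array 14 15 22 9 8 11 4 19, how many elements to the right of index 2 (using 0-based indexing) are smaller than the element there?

5

The element at index 2 is 22.
Elements after it: 9, 8, 11, 4, 19
Those smaller than 22: 9, 8, 11, 4, 19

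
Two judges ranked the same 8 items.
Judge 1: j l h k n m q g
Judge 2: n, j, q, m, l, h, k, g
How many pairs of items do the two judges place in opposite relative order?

Assign each item its position (1..8) in the first ordering, then rewrite the second ordering as that position sequence:
positions: j→1, l→2, h→3, k→4, n→5, m→6, q→7, g→8
second ordering as positions: [5, 1, 7, 6, 2, 3, 4, 8]
Discordant pairs = inversions in this position sequence.
5: 1, 2, 3, 4 → 4
1: 0
7: 6, 2, 3, 4 → 4
6: 2, 3, 4 → 3
2: 0
3: 0
4: 0
8: 0
Total: 4 + 0 + 4 + 3 + 0 + 0 + 0 + 0 = 11

11 discordant pairs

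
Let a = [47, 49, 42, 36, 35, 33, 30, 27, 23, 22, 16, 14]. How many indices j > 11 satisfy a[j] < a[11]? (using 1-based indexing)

The element at index 11 is 16.
Elements after it: 14
Those smaller than 16: 14

1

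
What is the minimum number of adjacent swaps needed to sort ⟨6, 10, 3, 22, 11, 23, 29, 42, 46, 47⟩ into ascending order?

Each adjacent swap fixes exactly one inversion, so the minimum swap count equals the number of inversions.
Count inversions — for each element, later elements that are smaller:
6: 3 → 1
10: 3 → 1
3: none → 0
22: 11 → 1
11: none → 0
23: none → 0
29: none → 0
42: none → 0
46: none → 0
47: none → 0
Total inversions: 1 + 1 + 0 + 1 + 0 + 0 + 0 + 0 + 0 + 0 = 3

3 swaps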